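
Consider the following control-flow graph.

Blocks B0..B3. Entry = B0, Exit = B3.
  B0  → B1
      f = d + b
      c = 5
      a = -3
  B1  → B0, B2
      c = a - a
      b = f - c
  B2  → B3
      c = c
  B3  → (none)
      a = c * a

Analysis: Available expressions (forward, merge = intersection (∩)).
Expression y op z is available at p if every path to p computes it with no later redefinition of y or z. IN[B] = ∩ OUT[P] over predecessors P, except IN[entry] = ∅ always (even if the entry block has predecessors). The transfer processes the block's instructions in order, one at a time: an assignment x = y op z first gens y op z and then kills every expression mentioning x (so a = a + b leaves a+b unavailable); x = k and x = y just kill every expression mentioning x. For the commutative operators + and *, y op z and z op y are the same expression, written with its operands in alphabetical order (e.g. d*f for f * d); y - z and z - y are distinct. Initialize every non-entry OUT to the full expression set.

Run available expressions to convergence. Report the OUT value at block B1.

Fixpoint table:
  B0: | IN={} | OUT={b+d}
  B1: | IN={b+d} | OUT={a-a, f-c}
  B2: | IN={a-a, f-c} | OUT={a-a}
  B3: | IN={a-a} | OUT={}

Merge at B1: IN[B1] = OUT[B0] = {b+d}
Applying B1's transfer function to that IN value gives OUT[B1] (row B1 above).

Answer: {a-a, f-c}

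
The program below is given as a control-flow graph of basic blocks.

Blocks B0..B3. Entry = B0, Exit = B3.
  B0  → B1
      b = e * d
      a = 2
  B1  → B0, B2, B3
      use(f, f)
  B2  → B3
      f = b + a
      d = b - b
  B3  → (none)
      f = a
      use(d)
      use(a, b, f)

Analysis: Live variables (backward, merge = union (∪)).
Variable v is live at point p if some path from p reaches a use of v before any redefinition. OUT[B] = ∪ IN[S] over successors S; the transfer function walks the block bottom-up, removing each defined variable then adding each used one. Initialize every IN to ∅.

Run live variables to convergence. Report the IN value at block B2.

Fixpoint table:
  B0:  IN={d, e, f}  OUT={a, b, d, e, f}
  B1:  IN={a, b, d, e, f}  OUT={a, b, d, e, f}
  B2:  IN={a, b}  OUT={a, b, d}
  B3:  IN={a, b, d}  OUT={}

Merge at B2: OUT[B2] = IN[B3] = {a, b, d}
Applying B2's transfer function to that OUT value gives IN[B2] (row B2 above).

Answer: {a, b}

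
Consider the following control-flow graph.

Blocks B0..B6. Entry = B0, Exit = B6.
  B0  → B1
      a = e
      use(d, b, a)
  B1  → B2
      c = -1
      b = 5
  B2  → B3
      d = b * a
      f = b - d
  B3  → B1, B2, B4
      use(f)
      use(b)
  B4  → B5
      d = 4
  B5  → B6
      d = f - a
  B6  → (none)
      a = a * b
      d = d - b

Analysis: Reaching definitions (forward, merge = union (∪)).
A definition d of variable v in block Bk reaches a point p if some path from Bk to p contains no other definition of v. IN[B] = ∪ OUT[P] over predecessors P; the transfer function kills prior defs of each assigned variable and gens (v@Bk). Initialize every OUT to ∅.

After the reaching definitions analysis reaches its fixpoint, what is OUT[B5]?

Per-block solution:
  B0: | IN={} | OUT={a@B0}
  B1: | IN={a@B0, b@B1, c@B1, d@B2, f@B2} | OUT={a@B0, b@B1, c@B1, d@B2, f@B2}
  B2: | IN={a@B0, b@B1, c@B1, d@B2, f@B2} | OUT={a@B0, b@B1, c@B1, d@B2, f@B2}
  B3: | IN={a@B0, b@B1, c@B1, d@B2, f@B2} | OUT={a@B0, b@B1, c@B1, d@B2, f@B2}
  B4: | IN={a@B0, b@B1, c@B1, d@B2, f@B2} | OUT={a@B0, b@B1, c@B1, d@B4, f@B2}
  B5: | IN={a@B0, b@B1, c@B1, d@B4, f@B2} | OUT={a@B0, b@B1, c@B1, d@B5, f@B2}
  B6: | IN={a@B0, b@B1, c@B1, d@B5, f@B2} | OUT={a@B6, b@B1, c@B1, d@B6, f@B2}

Merge at B5: IN[B5] = OUT[B4] = {a@B0, b@B1, c@B1, d@B4, f@B2}
Applying B5's transfer function to that IN value gives OUT[B5] (row B5 above).

Answer: {a@B0, b@B1, c@B1, d@B5, f@B2}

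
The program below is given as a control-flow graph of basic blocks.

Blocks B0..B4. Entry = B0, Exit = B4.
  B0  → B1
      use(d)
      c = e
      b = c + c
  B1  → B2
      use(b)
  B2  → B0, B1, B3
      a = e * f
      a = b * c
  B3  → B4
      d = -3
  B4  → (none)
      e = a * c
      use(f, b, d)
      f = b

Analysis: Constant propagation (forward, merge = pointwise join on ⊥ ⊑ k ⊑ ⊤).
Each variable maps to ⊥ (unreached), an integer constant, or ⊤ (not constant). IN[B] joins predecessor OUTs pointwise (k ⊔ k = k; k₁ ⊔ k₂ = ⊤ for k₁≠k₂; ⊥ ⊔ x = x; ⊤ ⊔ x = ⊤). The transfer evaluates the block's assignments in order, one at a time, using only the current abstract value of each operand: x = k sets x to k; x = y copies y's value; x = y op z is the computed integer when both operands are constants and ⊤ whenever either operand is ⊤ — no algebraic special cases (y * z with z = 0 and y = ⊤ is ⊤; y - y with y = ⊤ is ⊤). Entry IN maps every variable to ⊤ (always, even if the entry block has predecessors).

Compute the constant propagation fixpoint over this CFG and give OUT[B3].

Answer: {a: ⊤, b: ⊤, c: ⊤, d: -3, e: ⊤, f: ⊤}

Working:
Per-block solution:
  B0: | IN=(all ⊤) | OUT=(all ⊤)
  B1: | IN=(all ⊤) | OUT=(all ⊤)
  B2: | IN=(all ⊤) | OUT=(all ⊤)
  B3: | IN=(all ⊤) | OUT={d:-3; rest ⊤}
  B4: | IN={d:-3; rest ⊤} | OUT={d:-3; rest ⊤}

Merge at B3: IN[B3] = OUT[B2] = {a: ⊤, b: ⊤, c: ⊤, d: ⊤, e: ⊤, f: ⊤}
Applying B3's transfer function to that IN value gives OUT[B3] (row B3 above).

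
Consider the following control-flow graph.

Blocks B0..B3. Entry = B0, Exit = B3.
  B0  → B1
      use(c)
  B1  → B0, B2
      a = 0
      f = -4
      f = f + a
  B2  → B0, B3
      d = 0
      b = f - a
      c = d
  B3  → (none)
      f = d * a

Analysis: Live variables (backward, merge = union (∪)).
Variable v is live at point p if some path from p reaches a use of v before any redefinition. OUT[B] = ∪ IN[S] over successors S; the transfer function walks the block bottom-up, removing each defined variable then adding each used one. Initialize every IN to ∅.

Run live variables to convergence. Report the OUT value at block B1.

Fixpoint table:
  B0:  IN={c}  OUT={c}
  B1:  IN={c}  OUT={a, c, f}
  B2:  IN={a, f}  OUT={a, c, d}
  B3:  IN={a, d}  OUT={}

Merge at B1: OUT[B1] = IN[B0] ⊔ IN[B2] = {a, c, f}

Answer: {a, c, f}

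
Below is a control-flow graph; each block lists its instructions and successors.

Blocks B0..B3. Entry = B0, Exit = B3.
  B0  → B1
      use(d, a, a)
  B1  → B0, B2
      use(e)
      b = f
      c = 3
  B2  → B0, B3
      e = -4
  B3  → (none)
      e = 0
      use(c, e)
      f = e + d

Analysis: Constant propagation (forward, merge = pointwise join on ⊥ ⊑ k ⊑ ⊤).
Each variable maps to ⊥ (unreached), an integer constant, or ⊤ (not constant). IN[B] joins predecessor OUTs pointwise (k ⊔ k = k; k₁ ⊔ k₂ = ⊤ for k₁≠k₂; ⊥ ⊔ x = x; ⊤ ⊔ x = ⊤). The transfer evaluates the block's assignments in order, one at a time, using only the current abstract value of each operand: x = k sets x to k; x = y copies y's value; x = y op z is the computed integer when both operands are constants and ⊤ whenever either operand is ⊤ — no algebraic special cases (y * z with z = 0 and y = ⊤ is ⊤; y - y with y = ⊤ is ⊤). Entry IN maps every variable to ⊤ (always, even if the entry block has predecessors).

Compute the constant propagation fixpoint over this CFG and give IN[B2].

Converged values:
  B0: | IN=(all ⊤) | OUT=(all ⊤)
  B1: | IN=(all ⊤) | OUT={c:3; rest ⊤}
  B2: | IN={c:3; rest ⊤} | OUT={c:3, e:-4; rest ⊤}
  B3: | IN={c:3, e:-4; rest ⊤} | OUT={c:3, e:0; rest ⊤}

Merge at B2: IN[B2] = OUT[B1] = {a: ⊤, b: ⊤, c: 3, d: ⊤, e: ⊤, f: ⊤}

Answer: {a: ⊤, b: ⊤, c: 3, d: ⊤, e: ⊤, f: ⊤}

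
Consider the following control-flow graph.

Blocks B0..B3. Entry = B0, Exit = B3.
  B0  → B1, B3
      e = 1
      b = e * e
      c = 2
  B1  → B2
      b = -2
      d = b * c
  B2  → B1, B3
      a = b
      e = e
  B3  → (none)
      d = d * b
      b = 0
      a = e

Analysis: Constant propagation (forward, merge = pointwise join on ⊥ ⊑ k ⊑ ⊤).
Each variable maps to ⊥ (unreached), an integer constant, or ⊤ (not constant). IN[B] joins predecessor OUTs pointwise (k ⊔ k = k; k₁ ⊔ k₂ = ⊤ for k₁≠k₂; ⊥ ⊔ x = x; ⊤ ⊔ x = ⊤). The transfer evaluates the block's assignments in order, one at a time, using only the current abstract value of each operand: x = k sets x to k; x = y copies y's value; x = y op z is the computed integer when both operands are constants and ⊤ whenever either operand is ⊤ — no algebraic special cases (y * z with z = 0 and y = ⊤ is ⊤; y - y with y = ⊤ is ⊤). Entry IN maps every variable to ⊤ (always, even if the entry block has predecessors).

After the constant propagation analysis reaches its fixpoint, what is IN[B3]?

Fixpoint table:
  B0:   IN=(all ⊤)   OUT={b:1, c:2, e:1; rest ⊤}
  B1:   IN={c:2, e:1; rest ⊤}   OUT={b:-2, c:2, d:-4, e:1; rest ⊤}
  B2:   IN={b:-2, c:2, d:-4, e:1; rest ⊤}   OUT={a:-2, b:-2, c:2, d:-4, e:1; rest ⊤}
  B3:   IN={c:2, e:1; rest ⊤}   OUT={a:1, b:0, c:2, e:1; rest ⊤}

Merge at B3: IN[B3] = OUT[B0] ⊔ OUT[B2] = {a: ⊤, b: ⊤, c: 2, d: ⊤, e: 1, f: ⊤}

Answer: {a: ⊤, b: ⊤, c: 2, d: ⊤, e: 1, f: ⊤}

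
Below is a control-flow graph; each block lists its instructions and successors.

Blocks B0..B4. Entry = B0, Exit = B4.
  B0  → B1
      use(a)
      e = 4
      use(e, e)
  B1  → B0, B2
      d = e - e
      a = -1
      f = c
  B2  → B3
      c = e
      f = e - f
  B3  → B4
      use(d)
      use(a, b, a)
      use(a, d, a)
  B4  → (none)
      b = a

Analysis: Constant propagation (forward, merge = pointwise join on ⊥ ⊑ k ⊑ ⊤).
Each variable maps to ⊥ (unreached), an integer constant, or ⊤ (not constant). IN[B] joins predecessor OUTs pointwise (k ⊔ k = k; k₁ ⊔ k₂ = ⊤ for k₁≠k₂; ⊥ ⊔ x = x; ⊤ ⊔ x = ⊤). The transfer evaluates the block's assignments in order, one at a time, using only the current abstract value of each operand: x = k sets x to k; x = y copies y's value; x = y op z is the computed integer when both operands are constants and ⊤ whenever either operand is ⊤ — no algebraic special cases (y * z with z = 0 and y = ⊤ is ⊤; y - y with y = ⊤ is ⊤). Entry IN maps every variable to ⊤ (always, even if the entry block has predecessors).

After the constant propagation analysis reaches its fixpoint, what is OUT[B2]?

Fixpoint table:
  B0: | IN=(all ⊤) | OUT={e:4; rest ⊤}
  B1: | IN={e:4; rest ⊤} | OUT={a:-1, d:0, e:4; rest ⊤}
  B2: | IN={a:-1, d:0, e:4; rest ⊤} | OUT={a:-1, c:4, d:0, e:4; rest ⊤}
  B3: | IN={a:-1, c:4, d:0, e:4; rest ⊤} | OUT={a:-1, c:4, d:0, e:4; rest ⊤}
  B4: | IN={a:-1, c:4, d:0, e:4; rest ⊤} | OUT={a:-1, b:-1, c:4, d:0, e:4; rest ⊤}

Merge at B2: IN[B2] = OUT[B1] = {a: -1, b: ⊤, c: ⊤, d: 0, e: 4, f: ⊤}
Applying B2's transfer function to that IN value gives OUT[B2] (row B2 above).

Answer: {a: -1, b: ⊤, c: 4, d: 0, e: 4, f: ⊤}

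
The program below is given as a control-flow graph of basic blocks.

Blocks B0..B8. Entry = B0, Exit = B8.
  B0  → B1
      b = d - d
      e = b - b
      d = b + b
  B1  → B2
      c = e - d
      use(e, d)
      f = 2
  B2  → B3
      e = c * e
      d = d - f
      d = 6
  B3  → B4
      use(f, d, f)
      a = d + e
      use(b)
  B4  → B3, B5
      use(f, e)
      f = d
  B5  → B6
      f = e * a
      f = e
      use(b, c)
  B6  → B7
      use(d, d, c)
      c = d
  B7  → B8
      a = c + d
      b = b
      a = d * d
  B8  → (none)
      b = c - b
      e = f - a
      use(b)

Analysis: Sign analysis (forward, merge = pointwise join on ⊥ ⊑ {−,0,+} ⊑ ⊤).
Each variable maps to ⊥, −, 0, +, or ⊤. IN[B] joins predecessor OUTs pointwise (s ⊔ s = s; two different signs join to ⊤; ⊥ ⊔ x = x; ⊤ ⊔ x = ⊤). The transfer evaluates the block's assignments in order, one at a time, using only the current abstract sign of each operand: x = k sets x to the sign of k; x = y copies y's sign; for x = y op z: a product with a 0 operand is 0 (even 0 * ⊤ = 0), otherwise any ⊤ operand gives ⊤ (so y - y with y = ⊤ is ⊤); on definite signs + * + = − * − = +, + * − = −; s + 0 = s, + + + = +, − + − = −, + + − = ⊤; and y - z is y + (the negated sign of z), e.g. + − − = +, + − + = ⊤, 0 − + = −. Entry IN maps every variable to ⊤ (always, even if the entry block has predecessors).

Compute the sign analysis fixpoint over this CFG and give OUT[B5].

Fixpoint table:
  B0:  IN=(all ⊤)  OUT=(all ⊤)
  B1:  IN=(all ⊤)  OUT={f:+; rest ⊤}
  B2:  IN={f:+; rest ⊤}  OUT={d:+, f:+; rest ⊤}
  B3:  IN={d:+, f:+; rest ⊤}  OUT={d:+, f:+; rest ⊤}
  B4:  IN={d:+, f:+; rest ⊤}  OUT={d:+, f:+; rest ⊤}
  B5:  IN={d:+, f:+; rest ⊤}  OUT={d:+; rest ⊤}
  B6:  IN={d:+; rest ⊤}  OUT={c:+, d:+; rest ⊤}
  B7:  IN={c:+, d:+; rest ⊤}  OUT={a:+, c:+, d:+; rest ⊤}
  B8:  IN={a:+, c:+, d:+; rest ⊤}  OUT={a:+, c:+, d:+; rest ⊤}

Merge at B5: IN[B5] = OUT[B4] = {a: ⊤, b: ⊤, c: ⊤, d: +, e: ⊤, f: +}
Applying B5's transfer function to that IN value gives OUT[B5] (row B5 above).

Answer: {a: ⊤, b: ⊤, c: ⊤, d: +, e: ⊤, f: ⊤}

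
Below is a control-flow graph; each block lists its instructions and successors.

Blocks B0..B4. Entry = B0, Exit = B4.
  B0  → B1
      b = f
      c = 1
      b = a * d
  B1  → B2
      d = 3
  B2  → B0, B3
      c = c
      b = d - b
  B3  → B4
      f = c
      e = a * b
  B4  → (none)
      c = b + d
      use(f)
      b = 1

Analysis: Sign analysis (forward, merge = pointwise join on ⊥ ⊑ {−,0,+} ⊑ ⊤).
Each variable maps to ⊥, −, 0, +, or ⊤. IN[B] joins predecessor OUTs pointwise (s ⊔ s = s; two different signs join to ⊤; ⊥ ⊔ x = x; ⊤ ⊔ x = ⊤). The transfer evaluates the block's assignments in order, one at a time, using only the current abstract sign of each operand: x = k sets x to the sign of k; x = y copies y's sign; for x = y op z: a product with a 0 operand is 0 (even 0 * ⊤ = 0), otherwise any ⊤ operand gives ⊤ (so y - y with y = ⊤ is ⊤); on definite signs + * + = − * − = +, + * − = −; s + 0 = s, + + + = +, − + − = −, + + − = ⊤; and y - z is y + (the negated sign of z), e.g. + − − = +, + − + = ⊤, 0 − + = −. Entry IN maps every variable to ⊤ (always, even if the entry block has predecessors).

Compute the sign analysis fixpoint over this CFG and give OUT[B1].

Answer: {a: ⊤, b: ⊤, c: +, d: +, e: ⊤, f: ⊤}

Working:
Fixpoint table:
  B0:   IN=(all ⊤)   OUT={c:+; rest ⊤}
  B1:   IN={c:+; rest ⊤}   OUT={c:+, d:+; rest ⊤}
  B2:   IN={c:+, d:+; rest ⊤}   OUT={c:+, d:+; rest ⊤}
  B3:   IN={c:+, d:+; rest ⊤}   OUT={c:+, d:+, f:+; rest ⊤}
  B4:   IN={c:+, d:+, f:+; rest ⊤}   OUT={b:+, d:+, f:+; rest ⊤}

Merge at B1: IN[B1] = OUT[B0] = {a: ⊤, b: ⊤, c: +, d: ⊤, e: ⊤, f: ⊤}
Applying B1's transfer function to that IN value gives OUT[B1] (row B1 above).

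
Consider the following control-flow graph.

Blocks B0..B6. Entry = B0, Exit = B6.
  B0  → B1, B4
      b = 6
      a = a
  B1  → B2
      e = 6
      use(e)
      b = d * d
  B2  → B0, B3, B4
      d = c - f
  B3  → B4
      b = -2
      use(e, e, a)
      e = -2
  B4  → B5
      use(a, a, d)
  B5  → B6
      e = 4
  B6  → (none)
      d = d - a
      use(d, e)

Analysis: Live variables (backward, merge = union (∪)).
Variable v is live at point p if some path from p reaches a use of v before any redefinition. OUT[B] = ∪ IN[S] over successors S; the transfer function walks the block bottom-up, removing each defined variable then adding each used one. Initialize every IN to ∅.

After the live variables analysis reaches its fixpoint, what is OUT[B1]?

Converged values:
  B0: | IN={a, c, d, f} | OUT={a, c, d, f}
  B1: | IN={a, c, d, f} | OUT={a, c, e, f}
  B2: | IN={a, c, e, f} | OUT={a, c, d, e, f}
  B3: | IN={a, d, e} | OUT={a, d}
  B4: | IN={a, d} | OUT={a, d}
  B5: | IN={a, d} | OUT={a, d, e}
  B6: | IN={a, d, e} | OUT={}

Merge at B1: OUT[B1] = IN[B2] = {a, c, e, f}

Answer: {a, c, e, f}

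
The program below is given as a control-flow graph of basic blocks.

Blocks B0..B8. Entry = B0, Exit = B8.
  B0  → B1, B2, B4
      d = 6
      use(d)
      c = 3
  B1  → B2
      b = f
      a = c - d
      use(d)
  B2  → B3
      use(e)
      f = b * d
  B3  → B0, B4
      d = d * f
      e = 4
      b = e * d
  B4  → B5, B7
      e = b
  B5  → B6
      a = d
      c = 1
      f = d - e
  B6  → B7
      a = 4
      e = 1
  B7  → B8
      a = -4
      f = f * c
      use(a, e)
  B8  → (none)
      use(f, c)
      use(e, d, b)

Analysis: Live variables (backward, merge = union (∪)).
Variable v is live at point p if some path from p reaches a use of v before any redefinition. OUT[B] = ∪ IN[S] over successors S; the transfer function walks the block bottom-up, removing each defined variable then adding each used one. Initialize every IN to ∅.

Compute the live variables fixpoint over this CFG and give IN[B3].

Converged values:
  B0:  IN={b, e, f}  OUT={b, c, d, e, f}
  B1:  IN={c, d, e, f}  OUT={b, c, d, e}
  B2:  IN={b, c, d, e}  OUT={c, d, f}
  B3:  IN={c, d, f}  OUT={b, c, d, e, f}
  B4:  IN={b, c, d, f}  OUT={b, c, d, e, f}
  B5:  IN={b, d, e}  OUT={b, c, d, f}
  B6:  IN={b, c, d, f}  OUT={b, c, d, e, f}
  B7:  IN={b, c, d, e, f}  OUT={b, c, d, e, f}
  B8:  IN={b, c, d, e, f}  OUT={}

Merge at B3: OUT[B3] = IN[B0] ⊔ IN[B4] = {b, c, d, e, f}
Applying B3's transfer function to that OUT value gives IN[B3] (row B3 above).

Answer: {c, d, f}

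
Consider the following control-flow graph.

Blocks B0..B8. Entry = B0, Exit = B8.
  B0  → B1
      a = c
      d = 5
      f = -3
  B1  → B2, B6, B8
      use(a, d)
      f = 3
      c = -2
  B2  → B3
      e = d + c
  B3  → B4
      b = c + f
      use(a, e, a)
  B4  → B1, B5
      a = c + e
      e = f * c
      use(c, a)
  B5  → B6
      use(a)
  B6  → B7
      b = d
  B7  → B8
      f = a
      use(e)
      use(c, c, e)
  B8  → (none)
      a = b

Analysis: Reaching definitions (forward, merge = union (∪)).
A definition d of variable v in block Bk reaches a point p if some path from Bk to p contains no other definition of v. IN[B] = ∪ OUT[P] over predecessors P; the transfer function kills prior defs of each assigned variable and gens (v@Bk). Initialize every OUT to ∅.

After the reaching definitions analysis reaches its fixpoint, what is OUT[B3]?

Answer: {a@B0, a@B4, b@B3, c@B1, d@B0, e@B2, f@B1}

Derivation:
Per-block solution:
  B0:  IN={}  OUT={a@B0, d@B0, f@B0}
  B1:  IN={a@B0, a@B4, b@B3, c@B1, d@B0, e@B4, f@B0, f@B1}  OUT={a@B0, a@B4, b@B3, c@B1, d@B0, e@B4, f@B1}
  B2:  IN={a@B0, a@B4, b@B3, c@B1, d@B0, e@B4, f@B1}  OUT={a@B0, a@B4, b@B3, c@B1, d@B0, e@B2, f@B1}
  B3:  IN={a@B0, a@B4, b@B3, c@B1, d@B0, e@B2, f@B1}  OUT={a@B0, a@B4, b@B3, c@B1, d@B0, e@B2, f@B1}
  B4:  IN={a@B0, a@B4, b@B3, c@B1, d@B0, e@B2, f@B1}  OUT={a@B4, b@B3, c@B1, d@B0, e@B4, f@B1}
  B5:  IN={a@B4, b@B3, c@B1, d@B0, e@B4, f@B1}  OUT={a@B4, b@B3, c@B1, d@B0, e@B4, f@B1}
  B6:  IN={a@B0, a@B4, b@B3, c@B1, d@B0, e@B4, f@B1}  OUT={a@B0, a@B4, b@B6, c@B1, d@B0, e@B4, f@B1}
  B7:  IN={a@B0, a@B4, b@B6, c@B1, d@B0, e@B4, f@B1}  OUT={a@B0, a@B4, b@B6, c@B1, d@B0, e@B4, f@B7}
  B8:  IN={a@B0, a@B4, b@B3, b@B6, c@B1, d@B0, e@B4, f@B1, f@B7}  OUT={a@B8, b@B3, b@B6, c@B1, d@B0, e@B4, f@B1, f@B7}

Merge at B3: IN[B3] = OUT[B2] = {a@B0, a@B4, b@B3, c@B1, d@B0, e@B2, f@B1}
Applying B3's transfer function to that IN value gives OUT[B3] (row B3 above).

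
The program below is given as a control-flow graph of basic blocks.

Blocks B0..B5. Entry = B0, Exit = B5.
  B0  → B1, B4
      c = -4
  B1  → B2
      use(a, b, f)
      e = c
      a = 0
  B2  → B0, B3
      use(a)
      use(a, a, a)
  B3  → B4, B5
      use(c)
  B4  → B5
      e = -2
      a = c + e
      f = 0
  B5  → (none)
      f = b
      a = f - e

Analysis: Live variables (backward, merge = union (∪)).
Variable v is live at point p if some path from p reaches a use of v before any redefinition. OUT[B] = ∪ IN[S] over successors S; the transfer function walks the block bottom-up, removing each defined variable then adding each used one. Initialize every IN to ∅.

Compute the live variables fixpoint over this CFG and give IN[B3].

Converged values:
  B0:   IN={a, b, f}   OUT={a, b, c, f}
  B1:   IN={a, b, c, f}   OUT={a, b, c, e, f}
  B2:   IN={a, b, c, e, f}   OUT={a, b, c, e, f}
  B3:   IN={b, c, e}   OUT={b, c, e}
  B4:   IN={b, c}   OUT={b, e}
  B5:   IN={b, e}   OUT={}

Merge at B3: OUT[B3] = IN[B4] ⊔ IN[B5] = {b, c, e}
Applying B3's transfer function to that OUT value gives IN[B3] (row B3 above).

Answer: {b, c, e}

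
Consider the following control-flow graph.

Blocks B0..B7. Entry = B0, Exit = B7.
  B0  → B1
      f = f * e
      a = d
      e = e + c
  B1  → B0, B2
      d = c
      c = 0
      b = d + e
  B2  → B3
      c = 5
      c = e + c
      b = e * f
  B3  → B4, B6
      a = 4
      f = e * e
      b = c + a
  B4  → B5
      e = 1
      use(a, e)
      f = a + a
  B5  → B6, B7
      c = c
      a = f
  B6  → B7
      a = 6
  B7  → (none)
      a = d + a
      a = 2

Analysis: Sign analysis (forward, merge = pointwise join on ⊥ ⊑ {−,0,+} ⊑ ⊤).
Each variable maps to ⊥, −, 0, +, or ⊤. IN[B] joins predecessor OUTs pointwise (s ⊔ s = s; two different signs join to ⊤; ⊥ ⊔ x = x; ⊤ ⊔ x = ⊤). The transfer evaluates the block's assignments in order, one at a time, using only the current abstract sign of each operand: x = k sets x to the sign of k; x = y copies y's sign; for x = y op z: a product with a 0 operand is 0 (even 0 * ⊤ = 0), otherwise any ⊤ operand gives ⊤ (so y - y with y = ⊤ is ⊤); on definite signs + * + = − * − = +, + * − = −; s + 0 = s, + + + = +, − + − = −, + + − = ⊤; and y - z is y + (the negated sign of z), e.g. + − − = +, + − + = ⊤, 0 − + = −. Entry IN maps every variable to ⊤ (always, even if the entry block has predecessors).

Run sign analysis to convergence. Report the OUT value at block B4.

Answer: {a: +, b: ⊤, c: ⊤, d: ⊤, e: +, f: +}

Working:
Per-block solution:
  B0: | IN=(all ⊤) | OUT=(all ⊤)
  B1: | IN=(all ⊤) | OUT={c:0; rest ⊤}
  B2: | IN={c:0; rest ⊤} | OUT=(all ⊤)
  B3: | IN=(all ⊤) | OUT={a:+; rest ⊤}
  B4: | IN={a:+; rest ⊤} | OUT={a:+, e:+, f:+; rest ⊤}
  B5: | IN={a:+, e:+, f:+; rest ⊤} | OUT={a:+, e:+, f:+; rest ⊤}
  B6: | IN={a:+; rest ⊤} | OUT={a:+; rest ⊤}
  B7: | IN={a:+; rest ⊤} | OUT={a:+; rest ⊤}

Merge at B4: IN[B4] = OUT[B3] = {a: +, b: ⊤, c: ⊤, d: ⊤, e: ⊤, f: ⊤}
Applying B4's transfer function to that IN value gives OUT[B4] (row B4 above).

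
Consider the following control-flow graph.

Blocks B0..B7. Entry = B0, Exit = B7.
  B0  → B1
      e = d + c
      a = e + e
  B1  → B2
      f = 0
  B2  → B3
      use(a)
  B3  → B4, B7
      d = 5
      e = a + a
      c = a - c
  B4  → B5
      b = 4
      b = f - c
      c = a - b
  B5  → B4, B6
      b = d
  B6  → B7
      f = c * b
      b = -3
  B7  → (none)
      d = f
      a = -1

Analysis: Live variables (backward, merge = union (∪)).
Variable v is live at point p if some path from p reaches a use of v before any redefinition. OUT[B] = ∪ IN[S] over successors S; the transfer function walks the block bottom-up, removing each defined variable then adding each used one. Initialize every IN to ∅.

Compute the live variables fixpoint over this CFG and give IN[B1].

Converged values:
  B0: | IN={c, d} | OUT={a, c}
  B1: | IN={a, c} | OUT={a, c, f}
  B2: | IN={a, c, f} | OUT={a, c, f}
  B3: | IN={a, c, f} | OUT={a, c, d, f}
  B4: | IN={a, c, d, f} | OUT={a, c, d, f}
  B5: | IN={a, c, d, f} | OUT={a, b, c, d, f}
  B6: | IN={b, c} | OUT={f}
  B7: | IN={f} | OUT={}

Merge at B1: OUT[B1] = IN[B2] = {a, c, f}
Applying B1's transfer function to that OUT value gives IN[B1] (row B1 above).

Answer: {a, c}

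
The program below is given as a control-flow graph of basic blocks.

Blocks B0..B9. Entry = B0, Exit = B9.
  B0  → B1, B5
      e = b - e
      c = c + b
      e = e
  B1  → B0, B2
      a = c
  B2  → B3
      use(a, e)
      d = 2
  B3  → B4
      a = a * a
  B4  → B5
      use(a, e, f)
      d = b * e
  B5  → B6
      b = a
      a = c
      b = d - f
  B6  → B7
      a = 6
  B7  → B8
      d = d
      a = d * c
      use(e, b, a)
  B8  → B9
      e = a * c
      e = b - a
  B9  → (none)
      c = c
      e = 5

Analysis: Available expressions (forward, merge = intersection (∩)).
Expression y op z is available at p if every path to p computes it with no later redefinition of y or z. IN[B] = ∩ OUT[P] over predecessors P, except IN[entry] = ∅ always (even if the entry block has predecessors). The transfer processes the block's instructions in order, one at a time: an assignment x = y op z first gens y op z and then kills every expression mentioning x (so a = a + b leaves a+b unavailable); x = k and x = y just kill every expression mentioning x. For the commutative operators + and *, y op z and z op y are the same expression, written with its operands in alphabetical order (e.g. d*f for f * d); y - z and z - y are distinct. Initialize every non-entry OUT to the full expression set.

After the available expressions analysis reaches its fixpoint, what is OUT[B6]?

Fixpoint table:
  B0: | IN={} | OUT={}
  B1: | IN={} | OUT={}
  B2: | IN={} | OUT={}
  B3: | IN={} | OUT={}
  B4: | IN={} | OUT={b*e}
  B5: | IN={} | OUT={d-f}
  B6: | IN={d-f} | OUT={d-f}
  B7: | IN={d-f} | OUT={c*d}
  B8: | IN={c*d} | OUT={a*c, b-a, c*d}
  B9: | IN={a*c, b-a, c*d} | OUT={b-a}

Merge at B6: IN[B6] = OUT[B5] = {d-f}
Applying B6's transfer function to that IN value gives OUT[B6] (row B6 above).

Answer: {d-f}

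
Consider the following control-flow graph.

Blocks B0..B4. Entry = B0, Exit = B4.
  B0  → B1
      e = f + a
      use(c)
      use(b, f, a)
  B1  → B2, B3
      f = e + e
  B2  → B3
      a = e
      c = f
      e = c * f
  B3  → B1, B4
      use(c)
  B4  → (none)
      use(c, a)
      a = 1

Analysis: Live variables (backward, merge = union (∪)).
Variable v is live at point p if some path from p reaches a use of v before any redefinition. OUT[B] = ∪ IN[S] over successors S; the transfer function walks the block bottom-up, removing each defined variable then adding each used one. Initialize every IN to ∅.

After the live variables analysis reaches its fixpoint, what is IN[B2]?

Converged values:
  B0: | IN={a, b, c, f} | OUT={a, c, e}
  B1: | IN={a, c, e} | OUT={a, c, e, f}
  B2: | IN={e, f} | OUT={a, c, e}
  B3: | IN={a, c, e} | OUT={a, c, e}
  B4: | IN={a, c} | OUT={}

Merge at B2: OUT[B2] = IN[B3] = {a, c, e}
Applying B2's transfer function to that OUT value gives IN[B2] (row B2 above).

Answer: {e, f}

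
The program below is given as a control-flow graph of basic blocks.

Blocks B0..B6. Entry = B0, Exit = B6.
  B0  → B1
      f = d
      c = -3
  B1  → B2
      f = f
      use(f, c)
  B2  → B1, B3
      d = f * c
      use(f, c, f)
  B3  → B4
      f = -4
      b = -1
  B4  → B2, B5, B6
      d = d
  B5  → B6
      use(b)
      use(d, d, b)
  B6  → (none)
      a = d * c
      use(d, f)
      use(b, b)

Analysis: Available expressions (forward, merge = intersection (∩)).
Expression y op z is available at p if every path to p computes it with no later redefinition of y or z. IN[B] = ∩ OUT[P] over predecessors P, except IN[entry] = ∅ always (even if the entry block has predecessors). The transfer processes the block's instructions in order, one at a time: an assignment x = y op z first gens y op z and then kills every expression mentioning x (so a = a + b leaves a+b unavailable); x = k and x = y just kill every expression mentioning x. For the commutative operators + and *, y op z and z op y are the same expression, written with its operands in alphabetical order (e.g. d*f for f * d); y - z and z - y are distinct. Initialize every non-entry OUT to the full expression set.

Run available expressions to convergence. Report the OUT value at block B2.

Answer: {c*f}

Working:
Per-block solution:
  B0:  IN={}  OUT={}
  B1:  IN={}  OUT={}
  B2:  IN={}  OUT={c*f}
  B3:  IN={c*f}  OUT={}
  B4:  IN={}  OUT={}
  B5:  IN={}  OUT={}
  B6:  IN={}  OUT={c*d}

Merge at B2: IN[B2] = OUT[B1] ∩ OUT[B4] = {}
Applying B2's transfer function to that IN value gives OUT[B2] (row B2 above).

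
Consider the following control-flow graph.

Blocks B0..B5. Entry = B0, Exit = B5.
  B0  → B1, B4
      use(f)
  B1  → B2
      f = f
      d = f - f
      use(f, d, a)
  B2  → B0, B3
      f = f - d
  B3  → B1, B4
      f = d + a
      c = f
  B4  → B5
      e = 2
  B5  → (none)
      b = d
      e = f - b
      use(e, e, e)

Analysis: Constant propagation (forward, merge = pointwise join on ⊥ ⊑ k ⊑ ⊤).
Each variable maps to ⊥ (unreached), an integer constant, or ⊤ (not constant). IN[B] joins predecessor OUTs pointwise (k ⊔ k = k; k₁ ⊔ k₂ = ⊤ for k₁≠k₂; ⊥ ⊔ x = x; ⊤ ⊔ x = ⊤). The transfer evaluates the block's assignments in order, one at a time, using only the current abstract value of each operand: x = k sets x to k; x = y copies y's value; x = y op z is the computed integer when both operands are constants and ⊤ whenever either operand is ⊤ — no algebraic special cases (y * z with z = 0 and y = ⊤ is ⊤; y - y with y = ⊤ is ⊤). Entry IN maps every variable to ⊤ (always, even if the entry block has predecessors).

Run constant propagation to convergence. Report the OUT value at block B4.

Converged values:
  B0:  IN=(all ⊤)  OUT=(all ⊤)
  B1:  IN=(all ⊤)  OUT=(all ⊤)
  B2:  IN=(all ⊤)  OUT=(all ⊤)
  B3:  IN=(all ⊤)  OUT=(all ⊤)
  B4:  IN=(all ⊤)  OUT={e:2; rest ⊤}
  B5:  IN={e:2; rest ⊤}  OUT=(all ⊤)

Merge at B4: IN[B4] = OUT[B0] ⊔ OUT[B3] = {a: ⊤, b: ⊤, c: ⊤, d: ⊤, e: ⊤, f: ⊤}
Applying B4's transfer function to that IN value gives OUT[B4] (row B4 above).

Answer: {a: ⊤, b: ⊤, c: ⊤, d: ⊤, e: 2, f: ⊤}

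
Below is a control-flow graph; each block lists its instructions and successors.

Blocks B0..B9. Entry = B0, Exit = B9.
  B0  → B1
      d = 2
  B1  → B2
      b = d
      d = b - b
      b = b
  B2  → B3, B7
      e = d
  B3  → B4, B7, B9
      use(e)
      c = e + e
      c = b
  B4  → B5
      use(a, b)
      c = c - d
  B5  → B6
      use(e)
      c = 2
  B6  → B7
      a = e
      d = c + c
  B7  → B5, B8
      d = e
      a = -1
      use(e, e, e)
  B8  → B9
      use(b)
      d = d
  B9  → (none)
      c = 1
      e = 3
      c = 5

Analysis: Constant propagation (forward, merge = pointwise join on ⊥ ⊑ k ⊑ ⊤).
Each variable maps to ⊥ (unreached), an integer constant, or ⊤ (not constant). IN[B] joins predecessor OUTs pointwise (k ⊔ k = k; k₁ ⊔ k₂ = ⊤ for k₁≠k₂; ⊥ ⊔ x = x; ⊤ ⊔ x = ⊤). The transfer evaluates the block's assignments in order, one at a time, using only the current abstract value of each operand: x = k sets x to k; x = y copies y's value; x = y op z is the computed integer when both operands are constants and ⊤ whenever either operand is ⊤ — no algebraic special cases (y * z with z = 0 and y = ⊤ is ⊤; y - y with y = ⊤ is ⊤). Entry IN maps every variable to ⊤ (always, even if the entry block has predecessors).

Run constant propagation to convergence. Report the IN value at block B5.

Answer: {a: ⊤, b: 2, c: ⊤, d: 0, e: 0, f: ⊤}

Working:
Per-block solution:
  B0:  IN=(all ⊤)  OUT={d:2; rest ⊤}
  B1:  IN={d:2; rest ⊤}  OUT={b:2, d:0; rest ⊤}
  B2:  IN={b:2, d:0; rest ⊤}  OUT={b:2, d:0, e:0; rest ⊤}
  B3:  IN={b:2, d:0, e:0; rest ⊤}  OUT={b:2, c:2, d:0, e:0; rest ⊤}
  B4:  IN={b:2, c:2, d:0, e:0; rest ⊤}  OUT={b:2, c:2, d:0, e:0; rest ⊤}
  B5:  IN={b:2, d:0, e:0; rest ⊤}  OUT={b:2, c:2, d:0, e:0; rest ⊤}
  B6:  IN={b:2, c:2, d:0, e:0; rest ⊤}  OUT={a:0, b:2, c:2, d:4, e:0; rest ⊤}
  B7:  IN={b:2, e:0; rest ⊤}  OUT={a:-1, b:2, d:0, e:0; rest ⊤}
  B8:  IN={a:-1, b:2, d:0, e:0; rest ⊤}  OUT={a:-1, b:2, d:0, e:0; rest ⊤}
  B9:  IN={b:2, d:0, e:0; rest ⊤}  OUT={b:2, c:5, d:0, e:3; rest ⊤}

Merge at B5: IN[B5] = OUT[B4] ⊔ OUT[B7] = {a: ⊤, b: 2, c: ⊤, d: 0, e: 0, f: ⊤}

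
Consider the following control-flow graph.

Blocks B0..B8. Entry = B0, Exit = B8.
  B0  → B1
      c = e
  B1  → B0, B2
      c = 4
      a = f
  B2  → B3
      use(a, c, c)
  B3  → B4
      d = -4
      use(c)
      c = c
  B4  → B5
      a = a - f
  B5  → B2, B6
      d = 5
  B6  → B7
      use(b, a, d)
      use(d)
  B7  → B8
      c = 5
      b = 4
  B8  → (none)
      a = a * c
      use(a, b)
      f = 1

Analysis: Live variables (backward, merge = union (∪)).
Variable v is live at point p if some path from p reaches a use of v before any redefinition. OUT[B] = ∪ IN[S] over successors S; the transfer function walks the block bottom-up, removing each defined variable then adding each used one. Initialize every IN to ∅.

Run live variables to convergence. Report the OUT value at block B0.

Converged values:
  B0:   IN={b, e, f}   OUT={b, e, f}
  B1:   IN={b, e, f}   OUT={a, b, c, e, f}
  B2:   IN={a, b, c, f}   OUT={a, b, c, f}
  B3:   IN={a, b, c, f}   OUT={a, b, c, f}
  B4:   IN={a, b, c, f}   OUT={a, b, c, f}
  B5:   IN={a, b, c, f}   OUT={a, b, c, d, f}
  B6:   IN={a, b, d}   OUT={a}
  B7:   IN={a}   OUT={a, b, c}
  B8:   IN={a, b, c}   OUT={}

Merge at B0: OUT[B0] = IN[B1] = {b, e, f}

Answer: {b, e, f}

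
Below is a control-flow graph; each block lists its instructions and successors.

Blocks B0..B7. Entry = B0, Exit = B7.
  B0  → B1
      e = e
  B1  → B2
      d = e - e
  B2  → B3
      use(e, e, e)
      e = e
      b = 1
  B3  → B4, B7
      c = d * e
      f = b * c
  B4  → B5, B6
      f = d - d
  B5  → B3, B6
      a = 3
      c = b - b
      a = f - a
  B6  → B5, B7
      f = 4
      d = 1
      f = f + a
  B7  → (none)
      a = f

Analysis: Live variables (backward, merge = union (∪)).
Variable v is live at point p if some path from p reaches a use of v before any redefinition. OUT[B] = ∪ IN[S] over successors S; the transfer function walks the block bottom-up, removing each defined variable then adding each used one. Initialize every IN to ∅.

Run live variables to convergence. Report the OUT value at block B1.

Answer: {a, d, e}

Derivation:
Per-block solution:
  B0: | IN={a, e} | OUT={a, e}
  B1: | IN={a, e} | OUT={a, d, e}
  B2: | IN={a, d, e} | OUT={a, b, d, e}
  B3: | IN={a, b, d, e} | OUT={a, b, d, e, f}
  B4: | IN={a, b, d, e} | OUT={a, b, d, e, f}
  B5: | IN={b, d, e, f} | OUT={a, b, d, e}
  B6: | IN={a, b, e} | OUT={b, d, e, f}
  B7: | IN={f} | OUT={}

Merge at B1: OUT[B1] = IN[B2] = {a, d, e}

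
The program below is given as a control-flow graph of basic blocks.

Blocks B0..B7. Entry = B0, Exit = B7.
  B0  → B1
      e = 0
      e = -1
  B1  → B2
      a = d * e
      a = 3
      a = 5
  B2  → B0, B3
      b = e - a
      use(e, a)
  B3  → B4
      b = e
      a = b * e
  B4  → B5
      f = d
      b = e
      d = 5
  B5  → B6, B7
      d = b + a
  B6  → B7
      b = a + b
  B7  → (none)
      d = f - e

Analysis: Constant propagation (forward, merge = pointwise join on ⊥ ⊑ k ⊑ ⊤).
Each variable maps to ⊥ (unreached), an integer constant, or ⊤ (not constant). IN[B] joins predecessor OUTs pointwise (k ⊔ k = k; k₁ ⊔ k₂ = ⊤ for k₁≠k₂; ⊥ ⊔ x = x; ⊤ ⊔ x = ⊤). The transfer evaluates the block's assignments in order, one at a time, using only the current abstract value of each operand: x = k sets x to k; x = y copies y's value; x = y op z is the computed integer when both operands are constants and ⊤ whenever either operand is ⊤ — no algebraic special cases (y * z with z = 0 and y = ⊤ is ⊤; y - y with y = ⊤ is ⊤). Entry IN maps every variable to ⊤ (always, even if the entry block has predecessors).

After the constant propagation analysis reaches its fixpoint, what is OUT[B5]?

Fixpoint table:
  B0:  IN=(all ⊤)  OUT={e:-1; rest ⊤}
  B1:  IN={e:-1; rest ⊤}  OUT={a:5, e:-1; rest ⊤}
  B2:  IN={a:5, e:-1; rest ⊤}  OUT={a:5, b:-6, e:-1; rest ⊤}
  B3:  IN={a:5, b:-6, e:-1; rest ⊤}  OUT={a:1, b:-1, e:-1; rest ⊤}
  B4:  IN={a:1, b:-1, e:-1; rest ⊤}  OUT={a:1, b:-1, d:5, e:-1; rest ⊤}
  B5:  IN={a:1, b:-1, d:5, e:-1; rest ⊤}  OUT={a:1, b:-1, d:0, e:-1; rest ⊤}
  B6:  IN={a:1, b:-1, d:0, e:-1; rest ⊤}  OUT={a:1, b:0, d:0, e:-1; rest ⊤}
  B7:  IN={a:1, d:0, e:-1; rest ⊤}  OUT={a:1, e:-1; rest ⊤}

Merge at B5: IN[B5] = OUT[B4] = {a: 1, b: -1, c: ⊤, d: 5, e: -1, f: ⊤}
Applying B5's transfer function to that IN value gives OUT[B5] (row B5 above).

Answer: {a: 1, b: -1, c: ⊤, d: 0, e: -1, f: ⊤}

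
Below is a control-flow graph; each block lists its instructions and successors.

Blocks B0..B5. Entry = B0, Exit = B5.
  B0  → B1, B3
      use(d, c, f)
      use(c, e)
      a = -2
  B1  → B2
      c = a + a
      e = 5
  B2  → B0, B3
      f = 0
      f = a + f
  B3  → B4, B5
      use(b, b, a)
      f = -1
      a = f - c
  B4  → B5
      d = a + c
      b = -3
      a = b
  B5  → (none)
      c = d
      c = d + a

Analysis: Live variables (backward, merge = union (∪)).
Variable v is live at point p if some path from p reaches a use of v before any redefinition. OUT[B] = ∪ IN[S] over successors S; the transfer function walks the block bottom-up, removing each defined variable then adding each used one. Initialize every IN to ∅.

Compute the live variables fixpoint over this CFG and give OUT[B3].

Fixpoint table:
  B0:  IN={b, c, d, e, f}  OUT={a, b, c, d}
  B1:  IN={a, b, d}  OUT={a, b, c, d, e}
  B2:  IN={a, b, c, d, e}  OUT={a, b, c, d, e, f}
  B3:  IN={a, b, c, d}  OUT={a, c, d}
  B4:  IN={a, c}  OUT={a, d}
  B5:  IN={a, d}  OUT={}

Merge at B3: OUT[B3] = IN[B4] ⊔ IN[B5] = {a, c, d}

Answer: {a, c, d}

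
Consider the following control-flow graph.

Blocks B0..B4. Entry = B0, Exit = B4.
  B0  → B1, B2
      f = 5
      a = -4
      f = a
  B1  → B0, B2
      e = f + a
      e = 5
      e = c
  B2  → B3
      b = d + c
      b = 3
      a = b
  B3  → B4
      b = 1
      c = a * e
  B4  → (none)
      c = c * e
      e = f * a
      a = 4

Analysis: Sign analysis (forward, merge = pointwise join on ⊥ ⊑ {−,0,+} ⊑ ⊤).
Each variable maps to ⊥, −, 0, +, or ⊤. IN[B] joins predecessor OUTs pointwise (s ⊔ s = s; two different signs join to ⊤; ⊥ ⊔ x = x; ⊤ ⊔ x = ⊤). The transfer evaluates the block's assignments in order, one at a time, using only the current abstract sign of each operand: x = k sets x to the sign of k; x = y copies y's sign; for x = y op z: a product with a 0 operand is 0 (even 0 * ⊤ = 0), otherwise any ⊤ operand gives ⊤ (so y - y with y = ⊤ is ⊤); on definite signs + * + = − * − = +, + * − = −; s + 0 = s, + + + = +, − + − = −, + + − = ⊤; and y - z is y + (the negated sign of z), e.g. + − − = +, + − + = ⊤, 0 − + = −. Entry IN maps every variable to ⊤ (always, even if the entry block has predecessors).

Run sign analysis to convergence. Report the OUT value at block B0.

Fixpoint table:
  B0:   IN=(all ⊤)   OUT={a:-, f:-; rest ⊤}
  B1:   IN={a:-, f:-; rest ⊤}   OUT={a:-, f:-; rest ⊤}
  B2:   IN={a:-, f:-; rest ⊤}   OUT={a:+, b:+, f:-; rest ⊤}
  B3:   IN={a:+, b:+, f:-; rest ⊤}   OUT={a:+, b:+, f:-; rest ⊤}
  B4:   IN={a:+, b:+, f:-; rest ⊤}   OUT={a:+, b:+, e:-, f:-; rest ⊤}

Merge at B0 (entry node, so the boundary value (all ⊤) is joined with the incoming edge(s)): IN[B0] = (all ⊤) ⊔ OUT[B1] = {a: ⊤, b: ⊤, c: ⊤, d: ⊤, e: ⊤, f: ⊤}
Applying B0's transfer function to that IN value gives OUT[B0] (row B0 above).

Answer: {a: -, b: ⊤, c: ⊤, d: ⊤, e: ⊤, f: -}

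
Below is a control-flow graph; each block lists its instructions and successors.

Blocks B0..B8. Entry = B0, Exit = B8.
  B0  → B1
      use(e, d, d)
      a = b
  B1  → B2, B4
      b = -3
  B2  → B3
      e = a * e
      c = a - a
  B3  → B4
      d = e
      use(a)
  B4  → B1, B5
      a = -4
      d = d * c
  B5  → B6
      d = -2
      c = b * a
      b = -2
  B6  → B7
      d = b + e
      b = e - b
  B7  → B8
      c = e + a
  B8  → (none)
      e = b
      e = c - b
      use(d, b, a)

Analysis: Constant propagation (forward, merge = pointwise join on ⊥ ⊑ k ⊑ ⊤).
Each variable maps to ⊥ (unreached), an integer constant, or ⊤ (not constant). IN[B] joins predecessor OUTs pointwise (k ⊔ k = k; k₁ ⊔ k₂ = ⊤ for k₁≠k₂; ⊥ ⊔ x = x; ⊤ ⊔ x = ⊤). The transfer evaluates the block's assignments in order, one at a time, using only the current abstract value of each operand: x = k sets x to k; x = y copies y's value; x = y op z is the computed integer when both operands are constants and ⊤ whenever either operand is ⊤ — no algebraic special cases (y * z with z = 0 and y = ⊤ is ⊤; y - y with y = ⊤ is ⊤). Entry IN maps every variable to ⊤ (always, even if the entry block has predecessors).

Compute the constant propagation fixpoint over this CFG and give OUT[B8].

Answer: {a: -4, b: ⊤, c: ⊤, d: ⊤, e: ⊤, f: ⊤}

Derivation:
Fixpoint table:
  B0:  IN=(all ⊤)  OUT=(all ⊤)
  B1:  IN=(all ⊤)  OUT={b:-3; rest ⊤}
  B2:  IN={b:-3; rest ⊤}  OUT={b:-3; rest ⊤}
  B3:  IN={b:-3; rest ⊤}  OUT={b:-3; rest ⊤}
  B4:  IN={b:-3; rest ⊤}  OUT={a:-4, b:-3; rest ⊤}
  B5:  IN={a:-4, b:-3; rest ⊤}  OUT={a:-4, b:-2, c:12, d:-2; rest ⊤}
  B6:  IN={a:-4, b:-2, c:12, d:-2; rest ⊤}  OUT={a:-4, c:12; rest ⊤}
  B7:  IN={a:-4, c:12; rest ⊤}  OUT={a:-4; rest ⊤}
  B8:  IN={a:-4; rest ⊤}  OUT={a:-4; rest ⊤}

Merge at B8: IN[B8] = OUT[B7] = {a: -4, b: ⊤, c: ⊤, d: ⊤, e: ⊤, f: ⊤}
Applying B8's transfer function to that IN value gives OUT[B8] (row B8 above).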